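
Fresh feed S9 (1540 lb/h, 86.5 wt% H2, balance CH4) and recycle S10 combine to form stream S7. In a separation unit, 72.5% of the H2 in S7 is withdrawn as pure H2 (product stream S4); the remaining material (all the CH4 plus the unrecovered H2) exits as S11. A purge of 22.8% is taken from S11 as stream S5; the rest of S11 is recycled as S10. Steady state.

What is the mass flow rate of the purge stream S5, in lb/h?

313.9 lb/h

CH4 enters only via S9 and leaves only via the purge: 1540×0.135 = 0.228×(CH4 in S11), and the separation unit passes all CH4, so CH4 in S7 = CH4 in S11 = 911.84 lb/h.
H2 in S7: m_A = 1540×0.865 + (1−0.228)·(1−0.725)·m_A, so m_A = 1332.1/0.7877 = 1691.1 lb/h.
S11 = (1−0.725)×1691.1 + 911.84 = 1376.9 lb/h.
Purge S5 = 0.228×1376.9 = 313.93 lb/h.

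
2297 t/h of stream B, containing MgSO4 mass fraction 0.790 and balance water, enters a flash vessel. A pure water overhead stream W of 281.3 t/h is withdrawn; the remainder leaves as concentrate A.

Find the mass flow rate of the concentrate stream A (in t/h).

2016 t/h

Concentrate = 2297 − 281.3 = 2015.7 t/h.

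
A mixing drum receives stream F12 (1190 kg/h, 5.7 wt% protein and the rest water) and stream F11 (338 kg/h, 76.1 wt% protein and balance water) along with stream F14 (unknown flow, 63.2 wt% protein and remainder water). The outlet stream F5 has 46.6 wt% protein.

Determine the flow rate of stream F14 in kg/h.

2331 kg/h

Let F14 be the unknown flow. Total out = 1528 + F14.
protein balance: 325.05 + 0.632·F14 = 0.466·(1528 + F14)
(0.632 − 0.466)·F14 = 0.466×1528 − 325.05 = 387
F14 = 387 / 0.166 = 2331.3 kg/h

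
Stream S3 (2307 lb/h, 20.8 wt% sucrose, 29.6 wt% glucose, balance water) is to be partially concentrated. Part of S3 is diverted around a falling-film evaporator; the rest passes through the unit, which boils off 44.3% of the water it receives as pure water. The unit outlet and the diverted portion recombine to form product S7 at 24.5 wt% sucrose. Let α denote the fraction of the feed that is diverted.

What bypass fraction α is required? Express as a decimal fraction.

All 2307×0.208 = 479.86 lb/h of sucrose reaches S7, so S7 = 479.86/0.245 = 1958.6 lb/h and vapour = 348.4 lb/h.
The evaporator receives (1−α)·2307 of feed at 0.496 water and removes 0.443 of that water:
0.443×0.496×(1−α)×2307 = 348.4
(1−α) = 348.4/506.91 = 0.6873;  α = 0.3127.

0.313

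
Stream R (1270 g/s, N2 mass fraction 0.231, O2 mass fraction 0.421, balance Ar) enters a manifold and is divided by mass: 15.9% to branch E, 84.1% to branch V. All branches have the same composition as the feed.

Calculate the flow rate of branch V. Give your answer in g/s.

1068 g/s

Branch V flow = 0.841×1270 = 1068.1 g/s.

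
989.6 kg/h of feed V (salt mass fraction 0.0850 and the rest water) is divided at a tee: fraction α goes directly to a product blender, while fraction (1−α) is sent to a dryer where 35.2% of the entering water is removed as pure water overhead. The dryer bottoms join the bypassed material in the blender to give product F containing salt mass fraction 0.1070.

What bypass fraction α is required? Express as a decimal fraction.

0.362

All 989.6×0.085 = 84.116 kg/h of salt reaches F, so F = 84.116/0.107 = 786.13 kg/h and vapour = 203.47 kg/h.
The evaporator receives (1−α)·989.6 of feed at 0.915 water and removes 0.352 of that water:
0.352×0.915×(1−α)×989.6 = 203.47
(1−α) = 203.47/318.73 = 0.6384;  α = 0.3616.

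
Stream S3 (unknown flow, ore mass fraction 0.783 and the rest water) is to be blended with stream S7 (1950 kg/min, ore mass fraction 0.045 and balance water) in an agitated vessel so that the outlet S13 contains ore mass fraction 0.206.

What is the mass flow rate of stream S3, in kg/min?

Let S3 be the unknown flow. Total out = 1950 + S3.
ore balance: 87.75 + 0.783·S3 = 0.206·(1950 + S3)
(0.783 − 0.206)·S3 = 0.206×1950 − 87.75 = 313.95
S3 = 313.95 / 0.577 = 544.11 kg/min

544.1 kg/min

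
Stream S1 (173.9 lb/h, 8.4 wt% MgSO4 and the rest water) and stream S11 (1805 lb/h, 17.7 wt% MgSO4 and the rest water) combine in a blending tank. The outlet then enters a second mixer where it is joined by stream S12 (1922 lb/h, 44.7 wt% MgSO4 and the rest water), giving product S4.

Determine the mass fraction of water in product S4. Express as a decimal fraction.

Overall, product flow = 3900.9 lb/h.
water in = 173.9×0.916 + 1805×0.823 + 1922×0.553 = 2707.7 lb/h.
water fraction in S4 = 0.6941.

0.6941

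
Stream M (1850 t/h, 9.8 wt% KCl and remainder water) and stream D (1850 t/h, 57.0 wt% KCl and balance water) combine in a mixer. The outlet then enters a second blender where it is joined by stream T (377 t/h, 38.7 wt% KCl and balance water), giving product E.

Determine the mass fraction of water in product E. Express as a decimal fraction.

0.6611

Overall, product flow = 4077 t/h.
water in = 1850×0.902 + 1850×0.430 + 377×0.613 = 2695.3 t/h.
water fraction in E = 0.6611.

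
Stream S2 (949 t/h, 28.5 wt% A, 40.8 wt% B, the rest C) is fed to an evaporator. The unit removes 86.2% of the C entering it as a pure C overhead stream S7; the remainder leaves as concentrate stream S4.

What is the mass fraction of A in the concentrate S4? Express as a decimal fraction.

A is not removed: 949×0.285 = 270.46 t/h of A enters S4.
C entering = 949×0.307 = 291.34 t/h; overhead removed = 0.862×291.34 = 251.14 t/h.
Concentrate = 949 − 251.14 = 697.86 t/h.
Mass fraction = 270.46/697.86 = 0.3876.

0.3876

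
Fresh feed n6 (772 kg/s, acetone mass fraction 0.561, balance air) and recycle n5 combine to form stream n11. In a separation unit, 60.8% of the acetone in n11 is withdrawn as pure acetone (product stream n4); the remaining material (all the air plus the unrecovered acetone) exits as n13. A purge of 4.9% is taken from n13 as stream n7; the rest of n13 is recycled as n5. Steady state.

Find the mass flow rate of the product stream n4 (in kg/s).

acetone in n11: m_A = 772×0.561 + (1−0.049)·(1−0.608)·m_A, so m_A = 433.09/0.6272 = 690.51 kg/s.
Product n4 = 0.608×690.51 = 419.83 kg/s.

419.8 kg/s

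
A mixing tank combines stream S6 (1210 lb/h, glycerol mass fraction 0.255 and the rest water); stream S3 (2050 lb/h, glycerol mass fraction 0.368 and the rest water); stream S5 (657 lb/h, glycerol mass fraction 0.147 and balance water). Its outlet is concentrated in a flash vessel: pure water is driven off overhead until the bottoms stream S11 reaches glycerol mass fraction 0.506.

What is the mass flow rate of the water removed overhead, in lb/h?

glycerol entering = 1210×0.255 + 2050×0.368 + 657×0.147 = 1159.5 lb/h.
All glycerol reports to S11, so S11 = 1159.5/0.506 = 2291.6 lb/h.
Total feed = 3917 lb/h; overhead = 3917 − 2291.6 = 1625.4 lb/h.

1625 lb/h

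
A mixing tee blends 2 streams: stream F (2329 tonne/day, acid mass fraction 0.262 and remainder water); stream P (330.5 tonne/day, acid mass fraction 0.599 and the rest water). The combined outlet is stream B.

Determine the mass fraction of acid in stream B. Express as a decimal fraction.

Total flow out = 2329 + 330.5 = 2659.5 tonne/day.
acid in = 2329×0.262 + 330.5×0.599 = 808.17 tonne/day.
acid mass fraction in B = 808.17/2659.5 = 0.304.

0.304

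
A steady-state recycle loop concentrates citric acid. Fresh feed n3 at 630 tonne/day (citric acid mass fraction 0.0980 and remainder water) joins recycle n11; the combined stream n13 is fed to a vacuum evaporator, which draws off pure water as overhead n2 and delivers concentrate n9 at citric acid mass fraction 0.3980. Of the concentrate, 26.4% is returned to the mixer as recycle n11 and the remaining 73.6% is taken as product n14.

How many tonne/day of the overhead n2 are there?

Overall citric acid balance (none leaves overhead): citric acid in fresh feed = citric acid in product, i.e. 630×0.098 = (1−0.264)·n9·0.398.
n9 = 61.74/(0.398×0.736) = 210.77 tonne/day.
Recycle n11 = 0.264×210.77 = 55.643 tonne/day.
Combined feed n13 = 630 + 55.643 = 685.64 tonne/day.
Overhead n2 = n13 − n9 = 685.64 − 210.77 = 474.87 tonne/day.

474.9 tonne/day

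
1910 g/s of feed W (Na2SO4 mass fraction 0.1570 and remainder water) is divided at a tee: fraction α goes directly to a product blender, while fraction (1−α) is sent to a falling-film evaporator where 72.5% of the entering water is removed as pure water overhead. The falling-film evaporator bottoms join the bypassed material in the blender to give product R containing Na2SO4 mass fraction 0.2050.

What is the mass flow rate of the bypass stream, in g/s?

1178 g/s

All 1910×0.157 = 299.87 g/s of Na2SO4 reaches R, so R = 299.87/0.205 = 1462.8 g/s and vapour = 447.22 g/s.
The evaporator receives (1−α)·1910 of feed at 0.843 water and removes 0.725 of that water:
0.725×0.843×(1−α)×1910 = 447.22
(1−α) = 447.22/1167.3 = 0.3831;  α = 0.6169.
Bypass flow = 0.6169×1910 = 1178.3 g/s.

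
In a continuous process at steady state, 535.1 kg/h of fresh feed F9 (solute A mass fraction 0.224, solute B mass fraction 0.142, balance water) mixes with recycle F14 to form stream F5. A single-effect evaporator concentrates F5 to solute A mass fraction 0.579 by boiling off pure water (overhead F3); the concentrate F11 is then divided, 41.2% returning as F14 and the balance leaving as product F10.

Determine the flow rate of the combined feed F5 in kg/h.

680.2 kg/h

Overall solute A balance (none leaves overhead): solute A in fresh feed = solute A in product, i.e. 535.1×0.224 = (1−0.412)·F11·0.579.
F11 = 119.86/(0.579×0.588) = 352.07 kg/h.
Recycle F14 = 0.412×352.07 = 145.05 kg/h.
Combined feed F5 = 535.1 + 145.05 = 680.15 kg/h.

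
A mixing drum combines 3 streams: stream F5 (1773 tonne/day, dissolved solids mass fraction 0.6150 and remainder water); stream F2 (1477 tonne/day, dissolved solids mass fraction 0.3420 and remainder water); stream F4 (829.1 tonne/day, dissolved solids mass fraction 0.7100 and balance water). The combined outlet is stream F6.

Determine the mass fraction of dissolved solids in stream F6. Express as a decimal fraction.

0.5355

Total flow out = 1773 + 1477 + 829.1 = 4079.1 tonne/day.
dissolved solids in = 1773×0.615 + 1477×0.342 + 829.1×0.710 = 2184.2 tonne/day.
dissolved solids mass fraction in F6 = 2184.2/4079.1 = 0.5355.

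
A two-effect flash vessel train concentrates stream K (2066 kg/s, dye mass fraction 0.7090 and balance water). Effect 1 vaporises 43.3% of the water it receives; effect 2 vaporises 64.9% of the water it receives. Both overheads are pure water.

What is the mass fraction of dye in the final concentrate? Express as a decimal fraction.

0.9245

water in feed = 2066×0.291 = 601.21 kg/s.
After stage 1: water left = (1−0.433)×601.21 = 340.88; stream total = 1805.7 kg/s.
After stage 2: water left = (1−0.649)×340.88 = 119.65; final concentrate = 1584.4 kg/s.
dye fraction = 1464.8/1584.4 = 0.9245.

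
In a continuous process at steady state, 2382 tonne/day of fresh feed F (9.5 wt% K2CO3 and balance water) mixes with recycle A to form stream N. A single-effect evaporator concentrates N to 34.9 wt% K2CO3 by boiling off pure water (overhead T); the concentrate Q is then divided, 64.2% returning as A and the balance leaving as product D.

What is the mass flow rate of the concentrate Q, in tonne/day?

1811 tonne/day

Overall K2CO3 balance (none leaves overhead): K2CO3 in fresh feed = K2CO3 in product, i.e. 2382×0.095 = (1−0.642)·Q·0.349.
Q = 226.29/(0.349×0.358) = 1811.2 tonne/day.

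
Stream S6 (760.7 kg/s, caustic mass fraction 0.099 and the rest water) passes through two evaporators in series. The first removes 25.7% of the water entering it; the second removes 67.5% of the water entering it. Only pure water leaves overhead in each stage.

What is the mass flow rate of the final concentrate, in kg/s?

240.8 kg/s

water in feed = 760.7×0.901 = 685.39 kg/s.
After stage 1: water left = (1−0.257)×685.39 = 509.25; stream total = 584.55 kg/s.
After stage 2: water left = (1−0.675)×509.25 = 165.5; final concentrate = 240.81 kg/s.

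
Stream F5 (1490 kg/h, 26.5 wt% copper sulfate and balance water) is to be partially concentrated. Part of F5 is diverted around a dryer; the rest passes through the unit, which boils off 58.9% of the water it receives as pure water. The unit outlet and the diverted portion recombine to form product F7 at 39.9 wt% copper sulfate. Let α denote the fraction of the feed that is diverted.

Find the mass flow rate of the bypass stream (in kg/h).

334.1 kg/h

All 1490×0.265 = 394.85 kg/h of copper sulfate reaches F7, so F7 = 394.85/0.399 = 989.6 kg/h and vapour = 500.4 kg/h.
The evaporator receives (1−α)·1490 of feed at 0.735 water and removes 0.589 of that water:
0.589×0.735×(1−α)×1490 = 500.4
(1−α) = 500.4/645.04 = 0.7758;  α = 0.2242.
Bypass flow = 0.2242×1490 = 334.11 kg/h.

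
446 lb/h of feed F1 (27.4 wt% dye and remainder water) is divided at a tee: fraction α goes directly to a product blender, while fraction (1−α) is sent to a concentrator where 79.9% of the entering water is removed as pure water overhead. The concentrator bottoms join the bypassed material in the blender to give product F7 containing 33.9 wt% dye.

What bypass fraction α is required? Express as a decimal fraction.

0.669

All 446×0.274 = 122.2 lb/h of dye reaches F7, so F7 = 122.2/0.339 = 360.48 lb/h and vapour = 85.516 lb/h.
The evaporator receives (1−α)·446 of feed at 0.726 water and removes 0.799 of that water:
0.799×0.726×(1−α)×446 = 85.516
(1−α) = 85.516/258.71 = 0.3305;  α = 0.6695.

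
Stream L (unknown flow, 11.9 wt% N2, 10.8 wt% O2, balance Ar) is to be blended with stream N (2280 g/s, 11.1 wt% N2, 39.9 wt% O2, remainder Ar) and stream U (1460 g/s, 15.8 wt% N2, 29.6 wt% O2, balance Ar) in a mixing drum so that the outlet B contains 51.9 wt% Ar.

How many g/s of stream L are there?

105.1 g/s

Let L be the unknown flow. Total out = 3740 + L.
Ar balance: 1914.4 + 0.773·L = 0.519·(3740 + L)
(0.773 − 0.519)·L = 0.519×3740 − 1914.4 = 26.7
L = 26.7 / 0.254 = 105.12 g/s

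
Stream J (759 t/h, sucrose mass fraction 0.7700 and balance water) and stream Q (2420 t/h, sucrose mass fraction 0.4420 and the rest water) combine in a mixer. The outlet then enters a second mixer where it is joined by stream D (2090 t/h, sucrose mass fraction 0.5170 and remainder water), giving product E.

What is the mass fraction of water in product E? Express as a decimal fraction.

Overall, product flow = 5269 t/h.
water in = 759×0.230 + 2420×0.558 + 2090×0.483 = 2534.4 t/h.
water fraction in E = 0.4810.

0.4810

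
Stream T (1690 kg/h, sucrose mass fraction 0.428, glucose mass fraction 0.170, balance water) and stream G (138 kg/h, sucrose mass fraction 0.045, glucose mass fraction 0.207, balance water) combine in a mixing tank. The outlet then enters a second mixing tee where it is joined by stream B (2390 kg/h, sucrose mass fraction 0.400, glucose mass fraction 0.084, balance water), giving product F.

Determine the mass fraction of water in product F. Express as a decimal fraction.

0.478

Overall, product flow = 4218 kg/h.
water in = 1690×0.402 + 138×0.748 + 2390×0.516 = 2015.8 kg/h.
water fraction in F = 0.478.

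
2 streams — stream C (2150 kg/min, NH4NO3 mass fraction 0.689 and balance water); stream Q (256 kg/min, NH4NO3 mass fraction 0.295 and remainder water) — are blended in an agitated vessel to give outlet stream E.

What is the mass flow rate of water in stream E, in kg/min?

water out = water in = 2150×0.311 + 256×0.705 = 849.13 kg/min.

849.1 kg/min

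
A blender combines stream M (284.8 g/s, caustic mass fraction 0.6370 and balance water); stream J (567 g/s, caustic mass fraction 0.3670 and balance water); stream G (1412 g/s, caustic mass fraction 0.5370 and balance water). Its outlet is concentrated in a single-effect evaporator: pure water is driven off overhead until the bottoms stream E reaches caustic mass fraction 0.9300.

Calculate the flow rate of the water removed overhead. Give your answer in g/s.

caustic entering = 284.8×0.637 + 567×0.367 + 1412×0.537 = 1147.8 g/s.
All caustic reports to E, so E = 1147.8/0.930 = 1234.1 g/s.
Total feed = 2263.8 g/s; overhead = 2263.8 − 1234.1 = 1029.7 g/s.

1030 g/s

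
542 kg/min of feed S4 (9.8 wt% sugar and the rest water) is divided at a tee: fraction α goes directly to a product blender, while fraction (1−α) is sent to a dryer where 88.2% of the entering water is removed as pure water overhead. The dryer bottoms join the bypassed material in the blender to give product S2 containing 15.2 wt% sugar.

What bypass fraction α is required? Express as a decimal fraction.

All 542×0.098 = 53.116 kg/min of sugar reaches S2, so S2 = 53.116/0.152 = 349.45 kg/min and vapour = 192.55 kg/min.
The evaporator receives (1−α)·542 of feed at 0.902 water and removes 0.882 of that water:
0.882×0.902×(1−α)×542 = 192.55
(1−α) = 192.55/431.2 = 0.4466;  α = 0.5534.

0.553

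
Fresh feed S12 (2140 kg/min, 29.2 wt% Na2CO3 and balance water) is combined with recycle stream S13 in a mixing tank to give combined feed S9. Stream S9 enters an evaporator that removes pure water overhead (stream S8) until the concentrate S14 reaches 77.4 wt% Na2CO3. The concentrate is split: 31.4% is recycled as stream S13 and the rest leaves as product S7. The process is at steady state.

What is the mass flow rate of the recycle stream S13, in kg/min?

369.5 kg/min

Overall Na2CO3 balance (none leaves overhead): Na2CO3 in fresh feed = Na2CO3 in product, i.e. 2140×0.292 = (1−0.314)·S14·0.774.
S14 = 624.88/(0.774×0.686) = 1176.9 kg/min.
Recycle S13 = 0.314×1176.9 = 369.54 kg/min.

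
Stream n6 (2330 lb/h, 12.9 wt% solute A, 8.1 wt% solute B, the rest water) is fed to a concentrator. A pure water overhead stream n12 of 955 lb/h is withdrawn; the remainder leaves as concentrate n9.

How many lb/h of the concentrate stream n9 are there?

1375 lb/h

Concentrate = 2330 − 955 = 1375 lb/h.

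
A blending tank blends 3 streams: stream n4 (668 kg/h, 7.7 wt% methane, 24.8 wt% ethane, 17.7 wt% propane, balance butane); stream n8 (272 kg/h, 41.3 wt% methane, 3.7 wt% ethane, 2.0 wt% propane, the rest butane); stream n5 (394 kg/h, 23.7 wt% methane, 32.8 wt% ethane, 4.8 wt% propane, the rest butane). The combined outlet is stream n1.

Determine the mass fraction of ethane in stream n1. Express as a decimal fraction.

0.229

Total flow out = 668 + 272 + 394 = 1334 kg/h.
ethane in = 668×0.248 + 272×0.037 + 394×0.328 = 304.96 kg/h.
ethane mass fraction in n1 = 304.96/1334 = 0.229.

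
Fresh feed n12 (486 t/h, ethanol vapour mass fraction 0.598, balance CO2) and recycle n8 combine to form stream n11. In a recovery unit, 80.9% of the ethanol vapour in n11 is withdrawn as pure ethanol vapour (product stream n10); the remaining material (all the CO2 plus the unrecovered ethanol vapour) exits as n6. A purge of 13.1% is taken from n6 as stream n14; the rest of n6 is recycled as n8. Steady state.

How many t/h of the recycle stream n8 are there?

CO2 enters only via n12 and leaves only via the purge: 486×0.402 = 0.131×(CO2 in n6), and the recovery unit passes all CO2, so CO2 in n11 = CO2 in n6 = 1491.4 t/h.
ethanol vapour in n11: m_A = 486×0.598 + (1−0.131)·(1−0.809)·m_A, so m_A = 290.63/0.8340 = 348.47 t/h.
n6 = (1−0.809)×348.47 + 1491.4 = 1557.9 t/h.
Recycle n8 = (1−0.131)×1557.9 = 1353.9 t/h.

1354 t/h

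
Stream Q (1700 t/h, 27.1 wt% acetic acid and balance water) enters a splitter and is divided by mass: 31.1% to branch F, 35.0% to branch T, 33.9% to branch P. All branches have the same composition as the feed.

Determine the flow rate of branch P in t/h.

576.3 t/h

Branch P flow = 0.339×1700 = 576.3 t/h.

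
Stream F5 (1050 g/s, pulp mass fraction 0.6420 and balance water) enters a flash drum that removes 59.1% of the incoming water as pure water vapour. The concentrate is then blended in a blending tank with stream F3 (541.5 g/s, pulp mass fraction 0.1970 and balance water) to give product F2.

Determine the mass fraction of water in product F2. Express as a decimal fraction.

Vapour removed = 0.591×0.358×1050 = 222.16 g/s; concentrate = 827.84 g/s.
water reaching the mixer = 153.74 (from concentrate) + 541.5×0.803 = 588.57 g/s.
Product flow = 827.84 + 541.5 = 1369.3 g/s; water fraction = 0.4298.

0.4298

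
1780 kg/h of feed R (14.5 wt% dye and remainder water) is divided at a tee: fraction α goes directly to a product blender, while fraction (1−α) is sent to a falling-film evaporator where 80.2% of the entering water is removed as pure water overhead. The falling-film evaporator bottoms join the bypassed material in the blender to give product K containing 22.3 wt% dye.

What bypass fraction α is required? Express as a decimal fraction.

0.490

All 1780×0.145 = 258.1 kg/h of dye reaches K, so K = 258.1/0.223 = 1157.4 kg/h and vapour = 622.6 kg/h.
The evaporator receives (1−α)·1780 of feed at 0.855 water and removes 0.802 of that water:
0.802×0.855×(1−α)×1780 = 622.6
(1−α) = 622.6/1220.6 = 0.5101;  α = 0.4899.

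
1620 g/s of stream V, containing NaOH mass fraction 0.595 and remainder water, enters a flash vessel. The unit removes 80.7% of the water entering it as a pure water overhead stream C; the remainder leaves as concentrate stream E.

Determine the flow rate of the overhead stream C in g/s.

529.5 g/s

water entering = 1620×0.405 = 656.1 g/s; overhead removed = 0.807×656.1 = 529.47 g/s.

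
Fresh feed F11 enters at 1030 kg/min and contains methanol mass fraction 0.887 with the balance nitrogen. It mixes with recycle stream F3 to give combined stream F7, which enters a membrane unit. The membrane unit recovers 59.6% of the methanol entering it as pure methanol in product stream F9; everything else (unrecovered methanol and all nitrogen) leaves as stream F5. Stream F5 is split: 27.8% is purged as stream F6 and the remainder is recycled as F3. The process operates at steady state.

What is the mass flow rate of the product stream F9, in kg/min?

methanol in F7: m_A = 1030×0.887 + (1−0.278)·(1−0.596)·m_A, so m_A = 913.61/0.7083 = 1289.8 kg/min.
Product F9 = 0.596×1289.8 = 768.75 kg/min.

768.7 kg/min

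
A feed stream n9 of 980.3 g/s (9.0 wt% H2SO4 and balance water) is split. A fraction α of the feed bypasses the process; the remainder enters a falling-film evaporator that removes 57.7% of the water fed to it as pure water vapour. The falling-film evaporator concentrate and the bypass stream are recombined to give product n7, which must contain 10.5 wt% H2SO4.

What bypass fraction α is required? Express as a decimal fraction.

All 980.3×0.090 = 88.227 g/s of H2SO4 reaches n7, so n7 = 88.227/0.105 = 840.26 g/s and vapour = 140.04 g/s.
The evaporator receives (1−α)·980.3 of feed at 0.910 water and removes 0.577 of that water:
0.577×0.910×(1−α)×980.3 = 140.04
(1−α) = 140.04/514.73 = 0.2721;  α = 0.7279.

0.728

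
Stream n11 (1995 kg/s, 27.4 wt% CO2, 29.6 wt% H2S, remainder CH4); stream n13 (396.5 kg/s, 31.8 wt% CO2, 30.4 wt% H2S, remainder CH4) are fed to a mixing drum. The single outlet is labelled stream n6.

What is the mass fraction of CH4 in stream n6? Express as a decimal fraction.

Total flow out = 1995 + 396.5 = 2391.5 kg/s.
CH4 in = 1995×0.430 + 396.5×0.378 = 1007.7 kg/s.
CH4 mass fraction in n6 = 1007.7/2391.5 = 0.421.

0.421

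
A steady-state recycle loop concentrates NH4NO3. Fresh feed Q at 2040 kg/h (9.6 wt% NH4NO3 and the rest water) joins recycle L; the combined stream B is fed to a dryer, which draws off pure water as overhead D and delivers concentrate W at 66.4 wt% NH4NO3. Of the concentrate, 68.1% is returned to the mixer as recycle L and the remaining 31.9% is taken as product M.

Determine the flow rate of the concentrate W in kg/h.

924.6 kg/h

Overall NH4NO3 balance (none leaves overhead): NH4NO3 in fresh feed = NH4NO3 in product, i.e. 2040×0.096 = (1−0.681)·W·0.664.
W = 195.84/(0.664×0.319) = 924.58 kg/h.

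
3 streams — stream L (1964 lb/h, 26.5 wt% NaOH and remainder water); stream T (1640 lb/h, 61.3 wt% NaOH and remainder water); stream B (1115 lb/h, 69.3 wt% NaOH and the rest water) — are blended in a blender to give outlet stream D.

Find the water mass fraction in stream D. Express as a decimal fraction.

Total flow out = 1964 + 1640 + 1115 = 4719 lb/h.
water in = 1964×0.735 + 1640×0.387 + 1115×0.307 = 2420.5 lb/h.
water mass fraction in D = 2420.5/4719 = 0.513.

0.513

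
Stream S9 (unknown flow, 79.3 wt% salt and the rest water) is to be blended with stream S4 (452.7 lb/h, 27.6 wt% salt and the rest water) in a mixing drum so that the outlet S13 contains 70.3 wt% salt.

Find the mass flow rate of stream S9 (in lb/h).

Let S9 be the unknown flow. Total out = 452.7 + S9.
salt balance: 124.95 + 0.793·S9 = 0.703·(452.7 + S9)
(0.793 − 0.703)·S9 = 0.703×452.7 − 124.95 = 193.3
S9 = 193.3 / 0.090 = 2147.8 lb/h

2148 lb/h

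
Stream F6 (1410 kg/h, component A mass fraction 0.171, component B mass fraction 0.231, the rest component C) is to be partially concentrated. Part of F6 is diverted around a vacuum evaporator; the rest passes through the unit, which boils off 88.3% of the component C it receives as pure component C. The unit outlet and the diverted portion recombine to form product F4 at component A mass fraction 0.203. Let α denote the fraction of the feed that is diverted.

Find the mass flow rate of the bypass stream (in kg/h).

989.1 kg/h

All 1410×0.171 = 241.11 kg/h of component A reaches F4, so F4 = 241.11/0.203 = 1187.7 kg/h and vapour = 222.27 kg/h.
The evaporator receives (1−α)·1410 of feed at 0.598 component C and removes 0.883 of that component C:
0.883×0.598×(1−α)×1410 = 222.27
(1−α) = 222.27/744.53 = 0.2985;  α = 0.7015.
Bypass flow = 0.7015×1410 = 989.07 kg/h.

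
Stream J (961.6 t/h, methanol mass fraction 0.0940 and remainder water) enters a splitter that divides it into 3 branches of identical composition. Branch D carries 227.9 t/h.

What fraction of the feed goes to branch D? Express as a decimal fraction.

0.237

Fraction to D = 227.9/961.6 = 0.2370.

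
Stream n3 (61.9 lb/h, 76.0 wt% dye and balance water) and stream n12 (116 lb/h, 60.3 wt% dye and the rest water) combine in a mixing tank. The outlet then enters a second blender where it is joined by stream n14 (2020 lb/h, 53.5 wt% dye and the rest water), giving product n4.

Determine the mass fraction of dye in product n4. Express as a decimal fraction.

0.545

Overall, product flow = 2197.9 lb/h.
dye in = 61.9×0.760 + 116×0.603 + 2020×0.535 = 1197.7 lb/h.
dye fraction in n4 = 0.545.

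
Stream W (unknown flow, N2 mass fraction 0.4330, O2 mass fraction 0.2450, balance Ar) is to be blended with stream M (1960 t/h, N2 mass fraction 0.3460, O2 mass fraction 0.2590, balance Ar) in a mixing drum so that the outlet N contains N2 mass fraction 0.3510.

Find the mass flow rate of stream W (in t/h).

119.5 t/h

Let W be the unknown flow. Total out = 1960 + W.
N2 balance: 678.16 + 0.433·W = 0.351·(1960 + W)
(0.433 − 0.351)·W = 0.351×1960 − 678.16 = 9.8
W = 9.8 / 0.082 = 119.51 t/h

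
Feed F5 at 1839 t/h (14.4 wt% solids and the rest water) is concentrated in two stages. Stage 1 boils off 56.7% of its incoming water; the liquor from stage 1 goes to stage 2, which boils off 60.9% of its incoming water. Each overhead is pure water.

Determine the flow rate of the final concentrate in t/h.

531.3 t/h

water in feed = 1839×0.856 = 1574.2 t/h.
After stage 1: water left = (1−0.567)×1574.2 = 681.62; stream total = 946.44 t/h.
After stage 2: water left = (1−0.609)×681.62 = 266.51; final concentrate = 531.33 t/h.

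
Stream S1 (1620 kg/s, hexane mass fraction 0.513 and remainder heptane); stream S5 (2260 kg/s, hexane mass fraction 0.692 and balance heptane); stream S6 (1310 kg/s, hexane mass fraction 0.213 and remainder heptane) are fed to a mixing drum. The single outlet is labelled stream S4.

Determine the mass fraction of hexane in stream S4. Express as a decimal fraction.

0.515

Total flow out = 1620 + 2260 + 1310 = 5190 kg/s.
hexane in = 1620×0.513 + 2260×0.692 + 1310×0.213 = 2674 kg/s.
hexane mass fraction in S4 = 2674/5190 = 0.515.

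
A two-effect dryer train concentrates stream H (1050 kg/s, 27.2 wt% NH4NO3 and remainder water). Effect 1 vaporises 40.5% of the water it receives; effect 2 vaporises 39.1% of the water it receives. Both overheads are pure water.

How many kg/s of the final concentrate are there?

water in feed = 1050×0.728 = 764.4 kg/s.
After stage 1: water left = (1−0.405)×764.4 = 454.82; stream total = 740.42 kg/s.
After stage 2: water left = (1−0.391)×454.82 = 276.98; final concentrate = 562.58 kg/s.

562.6 kg/s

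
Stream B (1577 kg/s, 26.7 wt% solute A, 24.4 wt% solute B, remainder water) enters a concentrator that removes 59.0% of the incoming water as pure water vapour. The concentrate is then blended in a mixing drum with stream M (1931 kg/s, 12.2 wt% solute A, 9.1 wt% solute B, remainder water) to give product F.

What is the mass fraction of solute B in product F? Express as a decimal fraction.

0.184

Vapour removed = 0.590×0.489×1577 = 454.98 kg/s; concentrate = 1122 kg/s.
solute B reaching the mixer = 384.79 (from concentrate) + 1931×0.091 = 560.51 kg/s.
Product flow = 1122 + 1931 = 3053 kg/s; solute B fraction = 0.184.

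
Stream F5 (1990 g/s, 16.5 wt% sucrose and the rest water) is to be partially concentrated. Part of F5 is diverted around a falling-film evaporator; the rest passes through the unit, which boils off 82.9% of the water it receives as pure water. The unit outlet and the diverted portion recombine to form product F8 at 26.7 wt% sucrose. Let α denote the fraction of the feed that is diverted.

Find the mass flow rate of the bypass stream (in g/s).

891.8 g/s

All 1990×0.165 = 328.35 g/s of sucrose reaches F8, so F8 = 328.35/0.267 = 1229.8 g/s and vapour = 760.22 g/s.
The evaporator receives (1−α)·1990 of feed at 0.835 water and removes 0.829 of that water:
0.829×0.835×(1−α)×1990 = 760.22
(1−α) = 760.22/1377.5 = 0.5519;  α = 0.4481.
Bypass flow = 0.4481×1990 = 891.75 g/s.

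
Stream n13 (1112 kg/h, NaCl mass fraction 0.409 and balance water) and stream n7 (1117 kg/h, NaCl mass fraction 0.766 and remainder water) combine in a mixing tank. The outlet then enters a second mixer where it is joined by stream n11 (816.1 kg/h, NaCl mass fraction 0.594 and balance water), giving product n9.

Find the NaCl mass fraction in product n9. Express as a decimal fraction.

0.590

Overall, product flow = 3045.1 kg/h.
NaCl in = 1112×0.409 + 1117×0.766 + 816.1×0.594 = 1795.2 kg/h.
NaCl fraction in n9 = 0.590.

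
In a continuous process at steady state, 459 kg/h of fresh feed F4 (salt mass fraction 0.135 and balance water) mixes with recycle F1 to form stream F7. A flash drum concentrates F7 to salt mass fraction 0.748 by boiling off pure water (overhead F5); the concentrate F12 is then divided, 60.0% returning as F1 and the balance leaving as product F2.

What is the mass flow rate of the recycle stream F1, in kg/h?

124.3 kg/h

Overall salt balance (none leaves overhead): salt in fresh feed = salt in product, i.e. 459×0.135 = (1−0.600)·F12·0.748.
F12 = 61.965/(0.748×0.400) = 207.1 kg/h.
Recycle F1 = 0.600×207.1 = 124.26 kg/h.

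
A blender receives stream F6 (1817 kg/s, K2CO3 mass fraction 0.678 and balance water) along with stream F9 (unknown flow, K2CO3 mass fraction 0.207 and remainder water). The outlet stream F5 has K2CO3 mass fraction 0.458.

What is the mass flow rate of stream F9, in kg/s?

Let F9 be the unknown flow. Total out = 1817 + F9.
K2CO3 balance: 1231.9 + 0.207·F9 = 0.458·(1817 + F9)
(0.207 − 0.458)·F9 = 0.458×1817 − 1231.9 = -399.74
F9 = -399.74 / -0.251 = 1592.6 kg/s

1593 kg/s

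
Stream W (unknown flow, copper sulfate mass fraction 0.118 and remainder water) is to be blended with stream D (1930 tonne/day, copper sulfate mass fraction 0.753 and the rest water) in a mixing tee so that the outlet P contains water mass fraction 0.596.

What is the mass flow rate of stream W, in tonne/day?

Let W be the unknown flow. Total out = 1930 + W.
water balance: 476.71 + 0.882·W = 0.596·(1930 + W)
(0.882 − 0.596)·W = 0.596×1930 − 476.71 = 673.57
W = 673.57 / 0.286 = 2355.1 tonne/day

2355 tonne/day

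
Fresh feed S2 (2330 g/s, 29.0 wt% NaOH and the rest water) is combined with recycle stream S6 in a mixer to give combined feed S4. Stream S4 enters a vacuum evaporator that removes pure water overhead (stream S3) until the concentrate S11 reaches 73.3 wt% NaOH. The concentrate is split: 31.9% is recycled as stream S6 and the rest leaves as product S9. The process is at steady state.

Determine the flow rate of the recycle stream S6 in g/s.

431.8 g/s

Overall NaOH balance (none leaves overhead): NaOH in fresh feed = NaOH in product, i.e. 2330×0.290 = (1−0.319)·S11·0.733.
S11 = 675.7/(0.733×0.681) = 1353.6 g/s.
Recycle S6 = 0.319×1353.6 = 431.81 g/s.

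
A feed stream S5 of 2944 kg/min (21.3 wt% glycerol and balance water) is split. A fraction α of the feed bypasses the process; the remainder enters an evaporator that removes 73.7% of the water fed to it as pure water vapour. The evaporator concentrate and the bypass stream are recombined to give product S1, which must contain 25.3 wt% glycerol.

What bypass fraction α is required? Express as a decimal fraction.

All 2944×0.213 = 627.07 kg/min of glycerol reaches S1, so S1 = 627.07/0.253 = 2478.5 kg/min and vapour = 465.45 kg/min.
The evaporator receives (1−α)·2944 of feed at 0.787 water and removes 0.737 of that water:
0.737×0.787×(1−α)×2944 = 465.45
(1−α) = 465.45/1707.6 = 0.2726;  α = 0.7274.

0.727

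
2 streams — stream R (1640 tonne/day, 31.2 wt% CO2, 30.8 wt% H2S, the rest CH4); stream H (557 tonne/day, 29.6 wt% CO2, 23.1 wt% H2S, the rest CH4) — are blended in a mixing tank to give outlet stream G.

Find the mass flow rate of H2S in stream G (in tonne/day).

633.8 tonne/day

H2S out = H2S in = 1640×0.308 + 557×0.231 = 633.79 tonne/day.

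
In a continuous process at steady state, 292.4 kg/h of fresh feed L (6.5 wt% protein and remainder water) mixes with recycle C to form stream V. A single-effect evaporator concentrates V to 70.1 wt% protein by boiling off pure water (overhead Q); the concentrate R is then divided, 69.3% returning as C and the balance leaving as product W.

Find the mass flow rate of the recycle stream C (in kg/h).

61.2 kg/h

Overall protein balance (none leaves overhead): protein in fresh feed = protein in product, i.e. 292.4×0.065 = (1−0.693)·R·0.701.
R = 19.006/(0.701×0.307) = 88.315 kg/h.
Recycle C = 0.693×88.315 = 61.202 kg/h.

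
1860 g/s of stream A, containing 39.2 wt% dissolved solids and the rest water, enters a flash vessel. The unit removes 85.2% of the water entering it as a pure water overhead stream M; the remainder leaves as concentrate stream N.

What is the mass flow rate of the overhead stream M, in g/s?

water entering = 1860×0.608 = 1130.9 g/s; overhead removed = 0.852×1130.9 = 963.51 g/s.

963.5 g/s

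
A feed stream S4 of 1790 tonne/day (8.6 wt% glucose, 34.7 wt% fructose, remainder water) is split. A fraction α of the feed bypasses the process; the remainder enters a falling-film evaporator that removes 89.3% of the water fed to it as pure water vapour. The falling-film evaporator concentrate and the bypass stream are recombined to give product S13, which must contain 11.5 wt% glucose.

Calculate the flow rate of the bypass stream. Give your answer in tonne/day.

898.5 tonne/day

All 1790×0.086 = 153.94 tonne/day of glucose reaches S13, so S13 = 153.94/0.115 = 1338.6 tonne/day and vapour = 451.39 tonne/day.
The evaporator receives (1−α)·1790 of feed at 0.567 water and removes 0.893 of that water:
0.893×0.567×(1−α)×1790 = 451.39
(1−α) = 451.39/906.33 = 0.4980;  α = 0.5020.
Bypass flow = 0.5020×1790 = 898.51 tonne/day.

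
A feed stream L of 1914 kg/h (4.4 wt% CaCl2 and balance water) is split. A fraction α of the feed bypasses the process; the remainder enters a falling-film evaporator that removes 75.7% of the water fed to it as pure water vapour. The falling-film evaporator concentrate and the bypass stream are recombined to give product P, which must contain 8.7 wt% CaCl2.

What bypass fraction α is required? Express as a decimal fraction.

All 1914×0.044 = 84.216 kg/h of CaCl2 reaches P, so P = 84.216/0.087 = 968 kg/h and vapour = 946 kg/h.
The evaporator receives (1−α)·1914 of feed at 0.956 water and removes 0.757 of that water:
0.757×0.956×(1−α)×1914 = 946
(1−α) = 946/1385.1 = 0.6830;  α = 0.3170.

0.317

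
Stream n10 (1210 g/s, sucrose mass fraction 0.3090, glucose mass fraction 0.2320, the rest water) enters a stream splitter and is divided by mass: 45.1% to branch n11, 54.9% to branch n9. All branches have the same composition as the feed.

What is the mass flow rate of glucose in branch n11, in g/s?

126.6 g/s

Branch n11 total = 0.451×1210 = 545.71 g/s.
glucose in n11 = 0.232×545.71 = 126.6 g/s.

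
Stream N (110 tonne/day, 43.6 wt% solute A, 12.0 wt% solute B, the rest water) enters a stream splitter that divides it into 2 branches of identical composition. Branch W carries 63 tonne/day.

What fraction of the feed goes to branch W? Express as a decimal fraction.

Fraction to W = 63/110 = 0.5727.

0.573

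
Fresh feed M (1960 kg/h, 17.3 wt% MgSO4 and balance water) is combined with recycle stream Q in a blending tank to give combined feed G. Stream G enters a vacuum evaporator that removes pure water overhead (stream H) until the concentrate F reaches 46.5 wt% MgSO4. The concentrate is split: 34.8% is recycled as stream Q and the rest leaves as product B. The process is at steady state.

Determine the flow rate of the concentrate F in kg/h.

Overall MgSO4 balance (none leaves overhead): MgSO4 in fresh feed = MgSO4 in product, i.e. 1960×0.173 = (1−0.348)·F·0.465.
F = 339.08/(0.465×0.652) = 1118.4 kg/h.

1118 kg/h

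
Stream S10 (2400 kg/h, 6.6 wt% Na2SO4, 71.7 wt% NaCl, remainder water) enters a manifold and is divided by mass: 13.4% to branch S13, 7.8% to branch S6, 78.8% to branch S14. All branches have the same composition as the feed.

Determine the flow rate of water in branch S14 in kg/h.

410.4 kg/h

Branch S14 total = 0.788×2400 = 1891.2 kg/h.
water in S14 = 0.217×1891.2 = 410.39 kg/h.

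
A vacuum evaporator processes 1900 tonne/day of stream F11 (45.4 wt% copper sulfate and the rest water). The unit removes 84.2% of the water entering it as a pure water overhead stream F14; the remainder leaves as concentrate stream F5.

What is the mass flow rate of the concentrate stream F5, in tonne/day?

1027 tonne/day

water entering = 1900×0.546 = 1037.4 tonne/day; overhead removed = 0.842×1037.4 = 873.49 tonne/day.
Concentrate = 1900 − 873.49 = 1026.5 tonne/day.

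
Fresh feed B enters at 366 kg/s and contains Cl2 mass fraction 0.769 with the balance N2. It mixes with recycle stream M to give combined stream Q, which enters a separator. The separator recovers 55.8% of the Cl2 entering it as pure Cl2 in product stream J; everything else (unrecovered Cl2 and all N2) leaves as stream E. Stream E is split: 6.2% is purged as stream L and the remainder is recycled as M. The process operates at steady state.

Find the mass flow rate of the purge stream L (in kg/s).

N2 enters only via B and leaves only via the purge: 366×0.231 = 0.062×(N2 in E), and the separator passes all N2, so N2 in Q = N2 in E = 1363.6 kg/s.
Cl2 in Q: m_A = 366×0.769 + (1−0.062)·(1−0.558)·m_A, so m_A = 281.45/0.5854 = 480.79 kg/s.
E = (1−0.558)×480.79 + 1363.6 = 1576.2 kg/s.
Purge L = 0.062×1576.2 = 97.721 kg/s.

97.72 kg/s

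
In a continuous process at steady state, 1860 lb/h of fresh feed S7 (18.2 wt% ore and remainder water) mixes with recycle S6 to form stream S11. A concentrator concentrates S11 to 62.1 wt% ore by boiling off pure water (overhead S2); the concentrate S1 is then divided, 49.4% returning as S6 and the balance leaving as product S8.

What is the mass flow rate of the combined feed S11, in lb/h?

2392 lb/h

Overall ore balance (none leaves overhead): ore in fresh feed = ore in product, i.e. 1860×0.182 = (1−0.494)·S1·0.621.
S1 = 338.52/(0.621×0.506) = 1077.3 lb/h.
Recycle S6 = 0.494×1077.3 = 532.19 lb/h.
Combined feed S11 = 1860 + 532.19 = 2392.2 lb/h.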